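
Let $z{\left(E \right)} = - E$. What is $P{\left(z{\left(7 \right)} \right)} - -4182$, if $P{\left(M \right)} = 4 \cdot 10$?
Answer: $4222$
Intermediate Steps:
$P{\left(M \right)} = 40$
$P{\left(z{\left(7 \right)} \right)} - -4182 = 40 - -4182 = 40 + 4182 = 4222$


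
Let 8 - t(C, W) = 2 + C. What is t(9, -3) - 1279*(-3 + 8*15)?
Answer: -149646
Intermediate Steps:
t(C, W) = 6 - C (t(C, W) = 8 - (2 + C) = 8 + (-2 - C) = 6 - C)
t(9, -3) - 1279*(-3 + 8*15) = (6 - 1*9) - 1279*(-3 + 8*15) = (6 - 9) - 1279*(-3 + 120) = -3 - 1279*117 = -3 - 149643 = -149646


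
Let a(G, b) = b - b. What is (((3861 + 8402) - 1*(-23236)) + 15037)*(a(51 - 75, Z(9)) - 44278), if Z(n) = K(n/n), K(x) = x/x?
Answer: -2237633008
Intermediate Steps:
K(x) = 1
Z(n) = 1
a(G, b) = 0
(((3861 + 8402) - 1*(-23236)) + 15037)*(a(51 - 75, Z(9)) - 44278) = (((3861 + 8402) - 1*(-23236)) + 15037)*(0 - 44278) = ((12263 + 23236) + 15037)*(-44278) = (35499 + 15037)*(-44278) = 50536*(-44278) = -2237633008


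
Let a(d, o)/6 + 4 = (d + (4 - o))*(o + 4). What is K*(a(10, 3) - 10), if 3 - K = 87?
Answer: -35952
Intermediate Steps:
a(d, o) = -24 + 6*(4 + o)*(4 + d - o) (a(d, o) = -24 + 6*((d + (4 - o))*(o + 4)) = -24 + 6*((4 + d - o)*(4 + o)) = -24 + 6*((4 + o)*(4 + d - o)) = -24 + 6*(4 + o)*(4 + d - o))
K = -84 (K = 3 - 1*87 = 3 - 87 = -84)
K*(a(10, 3) - 10) = -84*((72 - 6*3² + 24*10 + 6*10*3) - 10) = -84*((72 - 6*9 + 240 + 180) - 10) = -84*((72 - 54 + 240 + 180) - 10) = -84*(438 - 10) = -84*428 = -35952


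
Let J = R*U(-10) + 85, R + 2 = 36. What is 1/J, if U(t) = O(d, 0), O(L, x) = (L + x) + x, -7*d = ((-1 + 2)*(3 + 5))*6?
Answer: -7/1037 ≈ -0.0067502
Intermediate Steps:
R = 34 (R = -2 + 36 = 34)
d = -48/7 (d = -(-1 + 2)*(3 + 5)*6/7 = -1*8*6/7 = -8*6/7 = -1/7*48 = -48/7 ≈ -6.8571)
O(L, x) = L + 2*x
U(t) = -48/7 (U(t) = -48/7 + 2*0 = -48/7 + 0 = -48/7)
J = -1037/7 (J = 34*(-48/7) + 85 = -1632/7 + 85 = -1037/7 ≈ -148.14)
1/J = 1/(-1037/7) = -7/1037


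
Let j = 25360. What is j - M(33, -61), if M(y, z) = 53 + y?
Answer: 25274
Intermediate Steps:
j - M(33, -61) = 25360 - (53 + 33) = 25360 - 1*86 = 25360 - 86 = 25274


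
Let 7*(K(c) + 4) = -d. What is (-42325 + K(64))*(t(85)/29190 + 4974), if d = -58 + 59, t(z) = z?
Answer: -1434023900936/6811 ≈ -2.1055e+8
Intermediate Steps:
d = 1
K(c) = -29/7 (K(c) = -4 + (-1*1)/7 = -4 + (⅐)*(-1) = -4 - ⅐ = -29/7)
(-42325 + K(64))*(t(85)/29190 + 4974) = (-42325 - 29/7)*(85/29190 + 4974) = -296304*(85*(1/29190) + 4974)/7 = -296304*(17/5838 + 4974)/7 = -296304/7*29038229/5838 = -1434023900936/6811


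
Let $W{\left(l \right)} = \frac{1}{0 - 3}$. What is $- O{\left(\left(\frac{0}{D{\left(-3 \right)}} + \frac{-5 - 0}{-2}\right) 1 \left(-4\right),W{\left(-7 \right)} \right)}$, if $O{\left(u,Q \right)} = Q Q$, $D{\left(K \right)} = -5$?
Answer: $- \frac{1}{9} \approx -0.11111$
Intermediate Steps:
$W{\left(l \right)} = - \frac{1}{3}$ ($W{\left(l \right)} = \frac{1}{-3} = - \frac{1}{3}$)
$O{\left(u,Q \right)} = Q^{2}$
$- O{\left(\left(\frac{0}{D{\left(-3 \right)}} + \frac{-5 - 0}{-2}\right) 1 \left(-4\right),W{\left(-7 \right)} \right)} = - \left(- \frac{1}{3}\right)^{2} = \left(-1\right) \frac{1}{9} = - \frac{1}{9}$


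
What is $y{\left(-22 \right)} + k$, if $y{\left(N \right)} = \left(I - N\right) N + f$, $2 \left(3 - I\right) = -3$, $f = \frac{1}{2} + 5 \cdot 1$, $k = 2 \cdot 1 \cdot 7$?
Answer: $- \frac{1127}{2} \approx -563.5$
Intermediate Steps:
$k = 14$ ($k = 2 \cdot 7 = 14$)
$f = \frac{11}{2}$ ($f = \frac{1}{2} + 5 = \frac{11}{2} \approx 5.5$)
$I = \frac{9}{2}$ ($I = 3 - - \frac{3}{2} = 3 + \frac{3}{2} = \frac{9}{2} \approx 4.5$)
$y{\left(N \right)} = \frac{11}{2} + N \left(\frac{9}{2} - N\right)$ ($y{\left(N \right)} = \left(\frac{9}{2} - N\right) N + \frac{11}{2} = N \left(\frac{9}{2} - N\right) + \frac{11}{2} = \frac{11}{2} + N \left(\frac{9}{2} - N\right)$)
$y{\left(-22 \right)} + k = \left(\frac{11}{2} - \left(-22\right)^{2} + \frac{9}{2} \left(-22\right)\right) + 14 = \left(\frac{11}{2} - 484 - 99\right) + 14 = - \frac{1155}{2} + 14 = - \frac{1127}{2}$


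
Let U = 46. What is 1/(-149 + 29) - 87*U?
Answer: -480241/120 ≈ -4002.0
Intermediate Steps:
1/(-149 + 29) - 87*U = 1/(-149 + 29) - 87*46 = 1/(-120) - 4002 = -1/120 - 4002 = -480241/120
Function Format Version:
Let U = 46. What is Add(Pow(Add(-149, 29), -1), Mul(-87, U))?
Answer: Rational(-480241, 120) ≈ -4002.0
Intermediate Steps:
Add(Pow(Add(-149, 29), -1), Mul(-87, U)) = Add(Pow(Add(-149, 29), -1), Mul(-87, 46)) = Add(Pow(-120, -1), -4002) = Add(Rational(-1, 120), -4002) = Rational(-480241, 120)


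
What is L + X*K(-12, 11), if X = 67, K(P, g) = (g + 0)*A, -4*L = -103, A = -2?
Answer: -5793/4 ≈ -1448.3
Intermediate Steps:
L = 103/4 (L = -1/4*(-103) = 103/4 ≈ 25.750)
K(P, g) = -2*g (K(P, g) = (g + 0)*(-2) = g*(-2) = -2*g)
L + X*K(-12, 11) = 103/4 + 67*(-2*11) = 103/4 + 67*(-22) = 103/4 - 1474 = -5793/4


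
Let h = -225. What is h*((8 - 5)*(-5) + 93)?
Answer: -17550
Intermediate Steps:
h*((8 - 5)*(-5) + 93) = -225*((8 - 5)*(-5) + 93) = -225*(3*(-5) + 93) = -225*(-15 + 93) = -225*78 = -17550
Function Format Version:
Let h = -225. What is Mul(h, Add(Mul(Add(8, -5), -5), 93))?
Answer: -17550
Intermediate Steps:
Mul(h, Add(Mul(Add(8, -5), -5), 93)) = Mul(-225, Add(Mul(Add(8, -5), -5), 93)) = Mul(-225, Add(Mul(3, -5), 93)) = Mul(-225, Add(-15, 93)) = Mul(-225, 78) = -17550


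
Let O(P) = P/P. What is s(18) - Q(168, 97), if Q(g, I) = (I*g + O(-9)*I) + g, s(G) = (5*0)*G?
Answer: -16561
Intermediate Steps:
O(P) = 1
s(G) = 0 (s(G) = 0*G = 0)
Q(g, I) = I + g + I*g (Q(g, I) = (I*g + 1*I) + g = (I*g + I) + g = (I + I*g) + g = I + g + I*g)
s(18) - Q(168, 97) = 0 - (97 + 168 + 97*168) = 0 - (97 + 168 + 16296) = 0 - 1*16561 = 0 - 16561 = -16561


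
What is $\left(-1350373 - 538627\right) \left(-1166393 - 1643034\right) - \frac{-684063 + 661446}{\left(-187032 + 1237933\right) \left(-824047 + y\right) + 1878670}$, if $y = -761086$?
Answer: $\frac{8840498050695907767266383}{1665815976163} \approx 5.307 \cdot 10^{12}$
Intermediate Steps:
$\left(-1350373 - 538627\right) \left(-1166393 - 1643034\right) - \frac{-684063 + 661446}{\left(-187032 + 1237933\right) \left(-824047 + y\right) + 1878670} = \left(-1350373 - 538627\right) \left(-1166393 - 1643034\right) - \frac{-684063 + 661446}{\left(-187032 + 1237933\right) \left(-824047 - 761086\right) + 1878670} = \left(-1889000\right) \left(-2809427\right) - - \frac{22617}{1050901 \left(-1585133\right) + 1878670} = 5307007603000 - - \frac{22617}{-1665817854833 + 1878670} = 5307007603000 - - \frac{22617}{-1665815976163} = 5307007603000 - \left(-22617\right) \left(- \frac{1}{1665815976163}\right) = 5307007603000 - \frac{22617}{1665815976163} = \frac{8840498050695907767266383}{1665815976163}$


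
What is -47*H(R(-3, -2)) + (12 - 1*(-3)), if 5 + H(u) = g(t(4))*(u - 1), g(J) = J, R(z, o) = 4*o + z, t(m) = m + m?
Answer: 4762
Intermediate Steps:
t(m) = 2*m
R(z, o) = z + 4*o
H(u) = -13 + 8*u (H(u) = -5 + (2*4)*(u - 1) = -5 + 8*(-1 + u) = -5 + (-8 + 8*u) = -13 + 8*u)
-47*H(R(-3, -2)) + (12 - 1*(-3)) = -47*(-13 + 8*(-3 + 4*(-2))) + (12 - 1*(-3)) = -47*(-13 + 8*(-3 - 8)) + (12 + 3) = -47*(-13 + 8*(-11)) + 15 = -47*(-13 - 88) + 15 = -47*(-101) + 15 = 4747 + 15 = 4762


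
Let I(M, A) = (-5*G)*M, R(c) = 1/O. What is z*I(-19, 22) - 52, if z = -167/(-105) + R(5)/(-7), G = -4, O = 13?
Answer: -25436/39 ≈ -652.21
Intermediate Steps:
R(c) = 1/13
I(M, A) = 20*M (I(M, A) = (-5*(-4))*M = 20*M)
z = 308/195 (z = -167/(-105) + (1/13)/(-7) = -167*(-1/105) + (1/13)*(-1/7) = 167/105 - 1/91 = 308/195 ≈ 1.5795)
z*I(-19, 22) - 52 = 308*(20*(-19))/195 - 52 = (308/195)*(-380) - 52 = -23408/39 - 52 = -25436/39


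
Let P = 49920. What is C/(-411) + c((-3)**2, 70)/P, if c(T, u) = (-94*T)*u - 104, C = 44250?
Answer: -186111847/1709760 ≈ -108.85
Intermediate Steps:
c(T, u) = -104 - 94*T*u (c(T, u) = -94*T*u - 104 = -104 - 94*T*u)
C/(-411) + c((-3)**2, 70)/P = 44250/(-411) + (-104 - 94*(-3)**2*70)/49920 = 44250*(-1/411) + (-104 - 94*9*70)*(1/49920) = -14750/137 + (-104 - 59220)*(1/49920) = -14750/137 - 59324*1/49920 = -14750/137 - 14831/12480 = -186111847/1709760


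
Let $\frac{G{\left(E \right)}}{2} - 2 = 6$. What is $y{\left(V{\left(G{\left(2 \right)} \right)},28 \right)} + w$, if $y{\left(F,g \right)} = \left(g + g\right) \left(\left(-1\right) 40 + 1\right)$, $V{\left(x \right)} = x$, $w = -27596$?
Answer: $-29780$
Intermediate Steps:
$G{\left(E \right)} = 16$ ($G{\left(E \right)} = 4 + 2 \cdot 6 = 4 + 12 = 16$)
$y{\left(F,g \right)} = - 78 g$ ($y{\left(F,g \right)} = 2 g \left(-40 + 1\right) = 2 g \left(-39\right) = - 78 g$)
$y{\left(V{\left(G{\left(2 \right)} \right)},28 \right)} + w = \left(-78\right) 28 - 27596 = -2184 - 27596 = -29780$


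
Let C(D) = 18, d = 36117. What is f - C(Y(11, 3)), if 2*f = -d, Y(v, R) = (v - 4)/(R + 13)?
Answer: -36153/2 ≈ -18077.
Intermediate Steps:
Y(v, R) = (-4 + v)/(13 + R)
f = -36117/2 (f = (-1*36117)/2 = (½)*(-36117) = -36117/2 ≈ -18059.)
f - C(Y(11, 3)) = -36117/2 - 1*18 = -36117/2 - 18 = -36153/2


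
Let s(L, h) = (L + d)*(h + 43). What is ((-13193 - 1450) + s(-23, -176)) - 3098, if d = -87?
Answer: -3111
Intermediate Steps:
s(L, h) = (-87 + L)*(43 + h) (s(L, h) = (L - 87)*(h + 43) = (-87 + L)*(43 + h))
((-13193 - 1450) + s(-23, -176)) - 3098 = ((-13193 - 1450) + (-3741 - 87*(-176) + 43*(-23) - 23*(-176))) - 3098 = (-14643 + (-3741 + 15312 - 989 + 4048)) - 3098 = (-14643 + 14630) - 3098 = -13 - 3098 = -3111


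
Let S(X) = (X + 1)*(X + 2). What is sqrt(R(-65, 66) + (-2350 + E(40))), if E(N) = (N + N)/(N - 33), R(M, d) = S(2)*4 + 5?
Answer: I*sqrt(111993)/7 ≈ 47.808*I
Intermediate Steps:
S(X) = (1 + X)*(2 + X)
R(M, d) = 53 (R(M, d) = (2 + 2**2 + 3*2)*4 + 5 = (2 + 4 + 6)*4 + 5 = 12*4 + 5 = 48 + 5 = 53)
E(N) = 2*N/(-33 + N) (E(N) = (2*N)/(-33 + N) = 2*N/(-33 + N))
sqrt(R(-65, 66) + (-2350 + E(40))) = sqrt(53 + (-2350 + 2*40/(-33 + 40))) = sqrt(53 + (-2350 + 2*40/7)) = sqrt(53 + (-2350 + 2*40*(1/7))) = sqrt(53 + (-2350 + 80/7)) = sqrt(53 - 16370/7) = sqrt(-15999/7) = I*sqrt(111993)/7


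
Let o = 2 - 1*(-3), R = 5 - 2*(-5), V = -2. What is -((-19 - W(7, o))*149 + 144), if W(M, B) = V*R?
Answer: -1783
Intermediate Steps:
R = 15 (R = 5 - 1*(-10) = 5 + 10 = 15)
o = 5 (o = 2 + 3 = 5)
W(M, B) = -30 (W(M, B) = -2*15 = -30)
-((-19 - W(7, o))*149 + 144) = -((-19 - 1*(-30))*149 + 144) = -((-19 + 30)*149 + 144) = -(11*149 + 144) = -(1639 + 144) = -1*1783 = -1783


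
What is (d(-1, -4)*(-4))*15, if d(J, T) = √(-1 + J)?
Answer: -60*I*√2 ≈ -84.853*I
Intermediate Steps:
(d(-1, -4)*(-4))*15 = (√(-1 - 1)*(-4))*15 = (√(-2)*(-4))*15 = ((I*√2)*(-4))*15 = -4*I*√2*15 = -60*I*√2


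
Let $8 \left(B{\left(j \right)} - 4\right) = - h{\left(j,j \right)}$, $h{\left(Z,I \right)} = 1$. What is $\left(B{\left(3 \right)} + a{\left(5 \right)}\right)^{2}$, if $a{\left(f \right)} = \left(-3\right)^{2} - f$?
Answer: $\frac{3969}{64} \approx 62.016$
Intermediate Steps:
$B{\left(j \right)} = \frac{31}{8}$ ($B{\left(j \right)} = 4 + \frac{\left(-1\right) 1}{8} = 4 + \frac{1}{8} \left(-1\right) = 4 - \frac{1}{8} = \frac{31}{8}$)
$a{\left(f \right)} = 9 - f$
$\left(B{\left(3 \right)} + a{\left(5 \right)}\right)^{2} = \left(\frac{31}{8} + \left(9 - 5\right)\right)^{2} = \left(\frac{31}{8} + 4\right)^{2} = \left(\frac{63}{8}\right)^{2} = \frac{3969}{64}$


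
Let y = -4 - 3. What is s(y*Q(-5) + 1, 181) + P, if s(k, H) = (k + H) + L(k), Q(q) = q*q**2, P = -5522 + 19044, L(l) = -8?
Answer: 14571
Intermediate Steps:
y = -7
P = 13522
Q(q) = q**3
s(k, H) = -8 + H + k (s(k, H) = (k + H) - 8 = (H + k) - 8 = -8 + H + k)
s(y*Q(-5) + 1, 181) + P = (-8 + 181 + (-7*(-5)**3 + 1)) + 13522 = (-8 + 181 + (-7*(-125) + 1)) + 13522 = (-8 + 181 + (875 + 1)) + 13522 = (-8 + 181 + 876) + 13522 = 1049 + 13522 = 14571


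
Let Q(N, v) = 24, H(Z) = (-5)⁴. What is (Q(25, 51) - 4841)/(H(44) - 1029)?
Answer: 4817/404 ≈ 11.923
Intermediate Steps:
H(Z) = 625
(Q(25, 51) - 4841)/(H(44) - 1029) = (24 - 4841)/(625 - 1029) = -4817/(-404) = -4817*(-1/404) = 4817/404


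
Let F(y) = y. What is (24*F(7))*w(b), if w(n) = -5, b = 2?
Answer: -840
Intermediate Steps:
(24*F(7))*w(b) = (24*7)*(-5) = 168*(-5) = -840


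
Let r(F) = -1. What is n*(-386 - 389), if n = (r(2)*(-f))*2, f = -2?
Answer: 3100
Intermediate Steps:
n = -4 (n = -(-1)*(-2)*2 = -1*2*2 = -2*2 = -4)
n*(-386 - 389) = -4*(-386 - 389) = -4*(-775) = 3100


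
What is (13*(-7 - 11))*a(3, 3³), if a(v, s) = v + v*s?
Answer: -19656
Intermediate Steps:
a(v, s) = v + s*v
(13*(-7 - 11))*a(3, 3³) = (13*(-7 - 11))*(3*(1 + 3³)) = (13*(-18))*(3*(1 + 27)) = -702*28 = -234*84 = -19656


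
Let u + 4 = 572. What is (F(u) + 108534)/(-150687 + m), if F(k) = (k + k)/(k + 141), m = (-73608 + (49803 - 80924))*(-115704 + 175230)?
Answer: -76951742/4420082640969 ≈ -1.7410e-5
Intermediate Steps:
u = 568 (u = -4 + 572 = 568)
m = -6234098454 (m = (-73608 - 31121)*59526 = -104729*59526 = -6234098454)
F(k) = 2*k/(141 + k) (F(k) = (2*k)/(141 + k) = 2*k/(141 + k))
(F(u) + 108534)/(-150687 + m) = (2*568/(141 + 568) + 108534)/(-150687 - 6234098454) = (2*568/709 + 108534)/(-6234249141) = (2*568*(1/709) + 108534)*(-1/6234249141) = (1136/709 + 108534)*(-1/6234249141) = (76951742/709)*(-1/6234249141) = -76951742/4420082640969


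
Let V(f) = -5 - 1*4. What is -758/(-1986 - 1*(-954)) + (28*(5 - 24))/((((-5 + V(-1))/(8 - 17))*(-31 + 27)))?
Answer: 44497/516 ≈ 86.234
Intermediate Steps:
V(f) = -9 (V(f) = -5 - 4 = -9)
-758/(-1986 - 1*(-954)) + (28*(5 - 24))/((((-5 + V(-1))/(8 - 17))*(-31 + 27))) = -758/(-1986 - 1*(-954)) + (28*(5 - 24))/((((-5 - 9)/(8 - 17))*(-31 + 27))) = -758/(-1986 + 954) + (28*(-19))/((-14/(-9)*(-4))) = -758/(-1032) - 532/(-14*(-⅑)*(-4)) = -758*(-1/1032) - 532/((14/9)*(-4)) = 379/516 - 532/(-56/9) = 379/516 - 532*(-9/56) = 379/516 + 171/2 = 44497/516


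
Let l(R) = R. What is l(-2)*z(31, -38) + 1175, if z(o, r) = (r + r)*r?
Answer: -4601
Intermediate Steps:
z(o, r) = 2*r² (z(o, r) = (2*r)*r = 2*r²)
l(-2)*z(31, -38) + 1175 = -4*(-38)² + 1175 = -4*1444 + 1175 = -2*2888 + 1175 = -5776 + 1175 = -4601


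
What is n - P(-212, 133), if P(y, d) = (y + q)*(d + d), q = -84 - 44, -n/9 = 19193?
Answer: -82297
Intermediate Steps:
n = -172737 (n = -9*19193 = -172737)
q = -128
P(y, d) = 2*d*(-128 + y) (P(y, d) = (y - 128)*(d + d) = (-128 + y)*(2*d) = 2*d*(-128 + y))
n - P(-212, 133) = -172737 - 2*133*(-128 - 212) = -172737 - 2*133*(-340) = -172737 - 1*(-90440) = -172737 + 90440 = -82297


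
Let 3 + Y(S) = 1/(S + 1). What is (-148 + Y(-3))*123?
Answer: -37269/2 ≈ -18635.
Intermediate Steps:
Y(S) = -3 + 1/(1 + S) (Y(S) = -3 + 1/(S + 1) = -3 + 1/(1 + S))
(-148 + Y(-3))*123 = (-148 + (-2 - 3*(-3))/(1 - 3))*123 = (-148 + (-2 + 9)/(-2))*123 = (-148 - ½*7)*123 = (-148 - 7/2)*123 = -303/2*123 = -37269/2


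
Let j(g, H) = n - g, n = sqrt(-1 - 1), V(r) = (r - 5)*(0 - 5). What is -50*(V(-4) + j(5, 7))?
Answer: -2000 - 50*I*sqrt(2) ≈ -2000.0 - 70.711*I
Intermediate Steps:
V(r) = 25 - 5*r (V(r) = (-5 + r)*(-5) = 25 - 5*r)
n = I*sqrt(2) (n = sqrt(-2) = I*sqrt(2) ≈ 1.4142*I)
j(g, H) = -g + I*sqrt(2) (j(g, H) = I*sqrt(2) - g = -g + I*sqrt(2))
-50*(V(-4) + j(5, 7)) = -50*((25 - 5*(-4)) + (-1*5 + I*sqrt(2))) = -50*((25 + 20) + (-5 + I*sqrt(2))) = -50*(45 + (-5 + I*sqrt(2))) = -50*(40 + I*sqrt(2)) = -2000 - 50*I*sqrt(2)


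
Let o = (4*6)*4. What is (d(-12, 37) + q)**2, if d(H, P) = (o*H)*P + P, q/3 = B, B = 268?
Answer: 1745819089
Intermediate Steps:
q = 804 (q = 3*268 = 804)
o = 96 (o = 24*4 = 96)
d(H, P) = P + 96*H*P (d(H, P) = (96*H)*P + P = 96*H*P + P = P + 96*H*P)
(d(-12, 37) + q)**2 = (37*(1 + 96*(-12)) + 804)**2 = (37*(1 - 1152) + 804)**2 = (37*(-1151) + 804)**2 = (-42587 + 804)**2 = (-41783)**2 = 1745819089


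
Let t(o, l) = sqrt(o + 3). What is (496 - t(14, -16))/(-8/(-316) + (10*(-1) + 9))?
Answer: -39184/77 + 79*sqrt(17)/77 ≈ -504.65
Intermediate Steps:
t(o, l) = sqrt(3 + o)
(496 - t(14, -16))/(-8/(-316) + (10*(-1) + 9)) = (496 - sqrt(3 + 14))/(-8/(-316) + (10*(-1) + 9)) = (496 - sqrt(17))/(-8*(-1/316) + (-10 + 9)) = (496 - sqrt(17))/(2/79 - 1) = (496 - sqrt(17))/(-77/79) = (496 - sqrt(17))*(-79/77) = -39184/77 + 79*sqrt(17)/77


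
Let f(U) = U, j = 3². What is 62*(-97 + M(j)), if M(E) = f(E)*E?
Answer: -992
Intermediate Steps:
j = 9
M(E) = E² (M(E) = E*E = E²)
62*(-97 + M(j)) = 62*(-97 + 9²) = 62*(-97 + 81) = 62*(-16) = -992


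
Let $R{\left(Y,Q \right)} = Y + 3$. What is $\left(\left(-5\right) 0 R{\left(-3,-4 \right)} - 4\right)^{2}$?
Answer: $16$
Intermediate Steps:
$R{\left(Y,Q \right)} = 3 + Y$
$\left(\left(-5\right) 0 R{\left(-3,-4 \right)} - 4\right)^{2} = \left(\left(-5\right) 0 \left(3 - 3\right) - 4\right)^{2} = \left(0 \cdot 0 - 4\right)^{2} = \left(0 - 4\right)^{2} = \left(-4\right)^{2} = 16$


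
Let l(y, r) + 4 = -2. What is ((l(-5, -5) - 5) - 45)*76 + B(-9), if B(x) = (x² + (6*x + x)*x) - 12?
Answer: -3620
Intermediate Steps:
l(y, r) = -6 (l(y, r) = -4 - 2 = -6)
B(x) = -12 + 8*x² (B(x) = (x² + (7*x)*x) - 12 = (x² + 7*x²) - 12 = 8*x² - 12 = -12 + 8*x²)
((l(-5, -5) - 5) - 45)*76 + B(-9) = ((-6 - 5) - 45)*76 + (-12 + 8*(-9)²) = (-11 - 45)*76 + (-12 + 8*81) = -56*76 + (-12 + 648) = -4256 + 636 = -3620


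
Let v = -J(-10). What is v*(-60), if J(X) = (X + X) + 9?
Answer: -660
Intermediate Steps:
J(X) = 9 + 2*X (J(X) = 2*X + 9 = 9 + 2*X)
v = 11 (v = -(9 + 2*(-10)) = -(9 - 20) = -1*(-11) = 11)
v*(-60) = 11*(-60) = -660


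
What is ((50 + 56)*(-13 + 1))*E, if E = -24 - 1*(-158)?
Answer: -170448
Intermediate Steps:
E = 134 (E = -24 + 158 = 134)
((50 + 56)*(-13 + 1))*E = ((50 + 56)*(-13 + 1))*134 = (106*(-12))*134 = -1272*134 = -170448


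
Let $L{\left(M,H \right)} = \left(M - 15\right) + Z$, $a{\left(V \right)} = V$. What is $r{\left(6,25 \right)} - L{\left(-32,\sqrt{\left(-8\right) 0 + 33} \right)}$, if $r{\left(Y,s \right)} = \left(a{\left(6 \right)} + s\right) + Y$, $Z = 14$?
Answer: $70$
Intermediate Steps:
$r{\left(Y,s \right)} = 6 + Y + s$ ($r{\left(Y,s \right)} = \left(6 + s\right) + Y = 6 + Y + s$)
$L{\left(M,H \right)} = -1 + M$ ($L{\left(M,H \right)} = \left(M - 15\right) + 14 = \left(-15 + M\right) + 14 = -1 + M$)
$r{\left(6,25 \right)} - L{\left(-32,\sqrt{\left(-8\right) 0 + 33} \right)} = \left(6 + 6 + 25\right) - \left(-1 - 32\right) = 37 - -33 = 37 + 33 = 70$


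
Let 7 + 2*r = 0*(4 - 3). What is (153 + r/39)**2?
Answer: 142253329/6084 ≈ 23382.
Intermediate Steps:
r = -7/2 (r = -7/2 + (0*(4 - 3))/2 = -7/2 + (0*1)/2 = -7/2 + (1/2)*0 = -7/2 + 0 = -7/2 ≈ -3.5000)
(153 + r/39)**2 = (153 - 7/2/39)**2 = (153 - 7/2*1/39)**2 = (153 - 7/78)**2 = (11927/78)**2 = 142253329/6084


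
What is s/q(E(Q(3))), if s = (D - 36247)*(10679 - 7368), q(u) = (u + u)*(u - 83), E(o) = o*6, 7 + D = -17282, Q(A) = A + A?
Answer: 22157212/423 ≈ 52381.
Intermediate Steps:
Q(A) = 2*A
D = -17289 (D = -7 - 17282 = -17289)
E(o) = 6*o
q(u) = 2*u*(-83 + u) (q(u) = (2*u)*(-83 + u) = 2*u*(-83 + u))
s = -177257696 (s = (-17289 - 36247)*(10679 - 7368) = -53536*3311 = -177257696)
s/q(E(Q(3))) = -177257696*1/(72*(-83 + 6*(2*3))) = -177257696*1/(72*(-83 + 6*6)) = -177257696*1/(72*(-83 + 36)) = -177257696/(2*36*(-47)) = -177257696/(-3384) = -177257696*(-1/3384) = 22157212/423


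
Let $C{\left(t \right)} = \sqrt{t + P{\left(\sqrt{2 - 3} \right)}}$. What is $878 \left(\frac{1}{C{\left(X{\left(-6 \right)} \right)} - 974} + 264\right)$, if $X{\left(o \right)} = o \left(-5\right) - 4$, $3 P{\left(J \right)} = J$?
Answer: $231792 - \frac{878}{974 - \sqrt{26 + \frac{i}{3}}} \approx 2.3179 \cdot 10^{5} - 3.057 \cdot 10^{-5} i$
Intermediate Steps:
$P{\left(J \right)} = \frac{J}{3}$
$X{\left(o \right)} = -4 - 5 o$ ($X{\left(o \right)} = - 5 o - 4 = -4 - 5 o$)
$C{\left(t \right)} = \sqrt{t + \frac{i}{3}}$ ($C{\left(t \right)} = \sqrt{t + \frac{\sqrt{2 - 3}}{3}} = \sqrt{t + \frac{\sqrt{-1}}{3}} = \sqrt{t + \frac{i}{3}}$)
$878 \left(\frac{1}{C{\left(X{\left(-6 \right)} \right)} - 974} + 264\right) = 878 \left(\frac{1}{\frac{\sqrt{3 i + 9 \left(-4 - -30\right)}}{3} - 974} + 264\right) = 878 \left(\frac{1}{\frac{\sqrt{3 i + 9 \left(-4 + 30\right)}}{3} - 974} + 264\right) = 878 \left(\frac{1}{\frac{\sqrt{3 i + 9 \cdot 26}}{3} - 974} + 264\right) = 878 \left(\frac{1}{\frac{\sqrt{3 i + 234}}{3} - 974} + 264\right) = 878 \left(\frac{1}{\frac{\sqrt{234 + 3 i}}{3} - 974} + 264\right) = 878 \left(\frac{1}{-974 + \frac{\sqrt{234 + 3 i}}{3}} + 264\right) = 878 \left(264 + \frac{1}{-974 + \frac{\sqrt{234 + 3 i}}{3}}\right) = 231792 + \frac{878}{-974 + \frac{\sqrt{234 + 3 i}}{3}}$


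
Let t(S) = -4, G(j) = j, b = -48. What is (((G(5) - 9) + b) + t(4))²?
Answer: 3136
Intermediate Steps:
(((G(5) - 9) + b) + t(4))² = (((5 - 9) - 48) - 4)² = ((-4 - 48) - 4)² = (-52 - 4)² = (-56)² = 3136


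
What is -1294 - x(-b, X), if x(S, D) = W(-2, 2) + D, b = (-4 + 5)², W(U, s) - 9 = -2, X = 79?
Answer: -1380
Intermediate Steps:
W(U, s) = 7 (W(U, s) = 9 - 2 = 7)
b = 1 (b = 1² = 1)
x(S, D) = 7 + D
-1294 - x(-b, X) = -1294 - (7 + 79) = -1294 - 1*86 = -1294 - 86 = -1380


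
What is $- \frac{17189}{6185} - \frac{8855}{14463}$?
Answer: $- \frac{303372682}{89453655} \approx -3.3914$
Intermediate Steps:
$- \frac{17189}{6185} - \frac{8855}{14463} = - \frac{303372682}{89453655}$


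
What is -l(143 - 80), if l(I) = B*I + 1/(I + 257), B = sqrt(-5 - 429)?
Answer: -1/320 - 63*I*sqrt(434) ≈ -0.003125 - 1312.5*I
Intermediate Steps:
B = I*sqrt(434) (B = sqrt(-434) = I*sqrt(434) ≈ 20.833*I)
l(I) = 1/(257 + I) + I*I*sqrt(434) (l(I) = (I*sqrt(434))*I + 1/(I + 257) = I*I*sqrt(434) + 1/(257 + I) = 1/(257 + I) + I*I*sqrt(434))
-l(143 - 80) = -(1 + I*sqrt(434)*(143 - 80)**2 + 257*I*(143 - 80)*sqrt(434))/(257 + (143 - 80)) = -(1 + I*sqrt(434)*63**2 + 257*I*63*sqrt(434))/(257 + 63) = -(1 + I*sqrt(434)*3969 + 16191*I*sqrt(434))/320 = -(1 + 3969*I*sqrt(434) + 16191*I*sqrt(434))/320 = -(1 + 20160*I*sqrt(434))/320 = -(1/320 + 63*I*sqrt(434)) = -1/320 - 63*I*sqrt(434)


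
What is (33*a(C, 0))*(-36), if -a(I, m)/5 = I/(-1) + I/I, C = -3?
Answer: 23760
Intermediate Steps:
a(I, m) = -5 + 5*I (a(I, m) = -5*(I/(-1) + I/I) = -5*(I*(-1) + 1) = -5*(-I + 1) = -5*(1 - I) = -5 + 5*I)
(33*a(C, 0))*(-36) = (33*(-5 + 5*(-3)))*(-36) = (33*(-5 - 15))*(-36) = (33*(-20))*(-36) = -660*(-36) = 23760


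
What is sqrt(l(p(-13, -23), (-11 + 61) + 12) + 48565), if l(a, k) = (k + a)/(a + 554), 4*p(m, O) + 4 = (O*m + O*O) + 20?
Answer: sqrt(3157962330)/255 ≈ 220.38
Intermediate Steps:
p(m, O) = 4 + O**2/4 + O*m/4 (p(m, O) = -1 + ((O*m + O*O) + 20)/4 = -1 + ((O*m + O**2) + 20)/4 = -1 + ((O**2 + O*m) + 20)/4 = -1 + (20 + O**2 + O*m)/4 = -1 + (5 + O**2/4 + O*m/4) = 4 + O**2/4 + O*m/4)
l(a, k) = (a + k)/(554 + a)
sqrt(l(p(-13, -23), (-11 + 61) + 12) + 48565) = sqrt(((4 + (1/4)*(-23)**2 + (1/4)*(-23)*(-13)) + ((-11 + 61) + 12))/(554 + (4 + (1/4)*(-23)**2 + (1/4)*(-23)*(-13))) + 48565) = sqrt(((4 + (1/4)*529 + 299/4) + (50 + 12))/(554 + (4 + (1/4)*529 + 299/4)) + 48565) = sqrt(((4 + 529/4 + 299/4) + 62)/(554 + (4 + 529/4 + 299/4)) + 48565) = sqrt((211 + 62)/(554 + 211) + 48565) = sqrt(273/765 + 48565) = sqrt((1/765)*273 + 48565) = sqrt(91/255 + 48565) = sqrt(12384166/255) = sqrt(3157962330)/255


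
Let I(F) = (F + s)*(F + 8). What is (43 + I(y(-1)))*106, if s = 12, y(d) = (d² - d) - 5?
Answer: 9328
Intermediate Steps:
y(d) = -5 + d² - d
I(F) = (8 + F)*(12 + F) (I(F) = (F + 12)*(F + 8) = (12 + F)*(8 + F) = (8 + F)*(12 + F))
(43 + I(y(-1)))*106 = (43 + (96 + (-5 + (-1)² - 1*(-1))² + 20*(-5 + (-1)² - 1*(-1))))*106 = (43 + (96 + (-5 + 1 + 1)² + 20*(-5 + 1 + 1)))*106 = (43 + (96 + (-3)² + 20*(-3)))*106 = (43 + (96 + 9 - 60))*106 = (43 + 45)*106 = 88*106 = 9328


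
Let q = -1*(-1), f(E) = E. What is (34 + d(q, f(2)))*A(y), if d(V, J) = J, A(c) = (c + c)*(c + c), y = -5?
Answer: 3600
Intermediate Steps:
q = 1
A(c) = 4*c² (A(c) = (2*c)*(2*c) = 4*c²)
(34 + d(q, f(2)))*A(y) = (34 + 2)*(4*(-5)²) = 36*(4*25) = 36*100 = 3600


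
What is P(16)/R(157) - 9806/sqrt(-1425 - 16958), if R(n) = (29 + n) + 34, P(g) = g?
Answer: 4/55 + 9806*I*sqrt(18383)/18383 ≈ 0.072727 + 72.324*I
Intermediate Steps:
R(n) = 63 + n
P(16)/R(157) - 9806/sqrt(-1425 - 16958) = 16/(63 + 157) - 9806/sqrt(-1425 - 16958) = 16/220 - 9806*(-I*sqrt(18383)/18383) = 16*(1/220) - 9806*(-I*sqrt(18383)/18383) = 4/55 - (-9806)*I*sqrt(18383)/18383 = 4/55 + 9806*I*sqrt(18383)/18383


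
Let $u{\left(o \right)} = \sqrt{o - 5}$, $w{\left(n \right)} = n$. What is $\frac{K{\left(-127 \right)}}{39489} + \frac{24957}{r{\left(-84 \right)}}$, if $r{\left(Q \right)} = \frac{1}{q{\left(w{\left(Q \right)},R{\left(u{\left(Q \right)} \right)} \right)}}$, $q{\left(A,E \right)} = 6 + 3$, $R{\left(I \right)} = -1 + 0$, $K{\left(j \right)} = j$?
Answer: $\frac{8869742630}{39489} \approx 2.2461 \cdot 10^{5}$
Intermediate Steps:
$u{\left(o \right)} = \sqrt{-5 + o}$
$R{\left(I \right)} = -1$
$q{\left(A,E \right)} = 9$
$r{\left(Q \right)} = \frac{1}{9}$
$\frac{K{\left(-127 \right)}}{39489} + \frac{24957}{r{\left(-84 \right)}} = - \frac{127}{39489} + 24957 \frac{1}{\frac{1}{9}} = \left(-127\right) \frac{1}{39489} + 24957 \cdot 9 = - \frac{127}{39489} + 224613 = \frac{8869742630}{39489}$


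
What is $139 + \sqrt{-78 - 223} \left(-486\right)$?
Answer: $139 - 486 i \sqrt{301} \approx 139.0 - 8431.8 i$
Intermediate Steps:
$139 + \sqrt{-78 - 223} \left(-486\right) = 139 + \sqrt{-301} \left(-486\right) = 139 + i \sqrt{301} \left(-486\right) = 139 - 486 i \sqrt{301}$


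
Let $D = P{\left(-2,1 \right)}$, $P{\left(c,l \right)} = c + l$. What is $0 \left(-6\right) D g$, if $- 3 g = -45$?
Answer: $0$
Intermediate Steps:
$g = 15$ ($g = \left(- \frac{1}{3}\right) \left(-45\right) = 15$)
$D = -1$ ($D = -2 + 1 = -1$)
$0 \left(-6\right) D g = 0 \left(-6\right) \left(-1\right) 15 = 0 \left(-1\right) 15 = 0 \cdot 15 = 0$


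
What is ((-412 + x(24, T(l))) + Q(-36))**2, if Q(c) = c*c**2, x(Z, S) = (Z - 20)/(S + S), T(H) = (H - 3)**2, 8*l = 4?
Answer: 1384604062864/625 ≈ 2.2154e+9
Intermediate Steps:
l = 1/2 (l = (1/8)*4 = 1/2 ≈ 0.50000)
T(H) = (-3 + H)**2
x(Z, S) = (-20 + Z)/(2*S) (x(Z, S) = (-20 + Z)/((2*S)) = (-20 + Z)*(1/(2*S)) = (-20 + Z)/(2*S))
Q(c) = c**3
((-412 + x(24, T(l))) + Q(-36))**2 = ((-412 + (-20 + 24)/(2*((-3 + 1/2)**2))) + (-36)**3)**2 = ((-412 + (1/2)*4/(-5/2)**2) - 46656)**2 = ((-412 + (1/2)*4/(25/4)) - 46656)**2 = ((-412 + (1/2)*(4/25)*4) - 46656)**2 = ((-412 + 8/25) - 46656)**2 = (-10292/25 - 46656)**2 = (-1176692/25)**2 = 1384604062864/625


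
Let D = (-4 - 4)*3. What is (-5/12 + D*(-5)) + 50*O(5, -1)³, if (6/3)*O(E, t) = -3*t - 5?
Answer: 835/12 ≈ 69.583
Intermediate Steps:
O(E, t) = -5/2 - 3*t/2 (O(E, t) = (-3*t - 5)/2 = (-5 - 3*t)/2 = -5/2 - 3*t/2)
D = -24 (D = -8*3 = -24)
(-5/12 + D*(-5)) + 50*O(5, -1)³ = (-5/12 - 24*(-5)) + 50*(-5/2 - 3/2*(-1))³ = (-5*1/12 + 120) + 50*(-5/2 + 3/2)³ = (-5/12 + 120) + 50*(-1)³ = 1435/12 + 50*(-1) = 1435/12 - 50 = 835/12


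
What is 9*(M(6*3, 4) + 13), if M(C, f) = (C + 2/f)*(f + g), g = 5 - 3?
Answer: 1116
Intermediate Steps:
g = 2
M(C, f) = (2 + f)*(C + 2/f) (M(C, f) = (C + 2/f)*(f + 2) = (C + 2/f)*(2 + f) = (2 + f)*(C + 2/f))
9*(M(6*3, 4) + 13) = 9*((2 + 2*(6*3) + 4/4 + (6*3)*4) + 13) = 9*((2 + 2*18 + 4*(¼) + 18*4) + 13) = 9*((2 + 36 + 1 + 72) + 13) = 9*(111 + 13) = 9*124 = 1116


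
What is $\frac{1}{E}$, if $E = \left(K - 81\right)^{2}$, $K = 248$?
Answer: $\frac{1}{27889} \approx 3.5856 \cdot 10^{-5}$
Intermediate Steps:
$E = 27889$ ($E = \left(248 - 81\right)^{2} = 167^{2} = 27889$)
$\frac{1}{E} = \frac{1}{27889}$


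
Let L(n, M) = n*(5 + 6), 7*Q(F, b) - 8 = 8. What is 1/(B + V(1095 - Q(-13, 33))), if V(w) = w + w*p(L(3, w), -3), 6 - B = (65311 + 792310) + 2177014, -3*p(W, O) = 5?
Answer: -21/63742507 ≈ -3.2945e-7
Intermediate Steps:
Q(F, b) = 16/7 (Q(F, b) = 8/7 + (⅐)*8 = 8/7 + 8/7 = 16/7)
L(n, M) = 11*n (L(n, M) = n*11 = 11*n)
p(W, O) = -5/3 (p(W, O) = -⅓*5 = -5/3)
B = -3034629 (B = 6 - ((65311 + 792310) + 2177014) = 6 - (857621 + 2177014) = 6 - 1*3034635 = 6 - 3034635 = -3034629)
V(w) = -2*w/3 (V(w) = w + w*(-5/3) = w - 5*w/3 = -2*w/3)
1/(B + V(1095 - Q(-13, 33))) = 1/(-3034629 - 2*(1095 - 1*16/7)/3) = 1/(-3034629 - 2*(1095 - 16/7)/3) = 1/(-3034629 - ⅔*7649/7) = 1/(-3034629 - 15298/21) = 1/(-63742507/21) = -21/63742507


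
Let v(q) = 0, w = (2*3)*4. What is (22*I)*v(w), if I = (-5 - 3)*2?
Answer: 0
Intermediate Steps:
w = 24 (w = 6*4 = 24)
I = -16 (I = -8*2 = -16)
(22*I)*v(w) = (22*(-16))*0 = -352*0 = 0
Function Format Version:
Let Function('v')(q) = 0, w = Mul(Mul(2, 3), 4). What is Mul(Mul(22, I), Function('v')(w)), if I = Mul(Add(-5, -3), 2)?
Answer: 0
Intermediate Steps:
w = 24 (w = Mul(6, 4) = 24)
I = -16 (I = Mul(-8, 2) = -16)
Mul(Mul(22, I), Function('v')(w)) = Mul(Mul(22, -16), 0) = Mul(-352, 0) = 0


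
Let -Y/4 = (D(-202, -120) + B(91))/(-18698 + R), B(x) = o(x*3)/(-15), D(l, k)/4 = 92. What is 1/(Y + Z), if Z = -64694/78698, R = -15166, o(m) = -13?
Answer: -4996929510/3890027513 ≈ -1.2845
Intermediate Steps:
D(l, k) = 368 (D(l, k) = 4*92 = 368)
Z = -32347/39349 (Z = -64694*1/78698 = -32347/39349 ≈ -0.82205)
B(x) = 13/15 (B(x) = -13/(-15) = -13*(-1/15) = 13/15)
Y = 5533/126990 (Y = -4*(368 + 13/15)/(-18698 - 15166) = -22132/(15*(-33864)) = -22132*(-1)/(15*33864) = -4*(-5533/507960) = 5533/126990 ≈ 0.043570)
1/(Y + Z) = 1/(5533/126990 - 32347/39349) = 1/(-3890027513/4996929510) = -4996929510/3890027513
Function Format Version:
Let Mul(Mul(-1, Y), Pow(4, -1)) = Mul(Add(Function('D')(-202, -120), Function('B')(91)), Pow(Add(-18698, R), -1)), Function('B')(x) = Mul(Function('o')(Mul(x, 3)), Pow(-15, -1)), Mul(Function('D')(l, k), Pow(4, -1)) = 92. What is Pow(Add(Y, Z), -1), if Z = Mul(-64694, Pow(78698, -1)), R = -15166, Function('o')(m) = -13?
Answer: Rational(-4996929510, 3890027513) ≈ -1.2845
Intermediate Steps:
Function('D')(l, k) = 368 (Function('D')(l, k) = Mul(4, 92) = 368)
Z = Rational(-32347, 39349) (Z = Mul(-64694, Rational(1, 78698)) = Rational(-32347, 39349) ≈ -0.82205)
Function('B')(x) = Rational(13, 15) (Function('B')(x) = Mul(-13, Pow(-15, -1)) = Mul(-13, Rational(-1, 15)) = Rational(13, 15))
Y = Rational(5533, 126990) (Y = Mul(-4, Mul(Add(368, Rational(13, 15)), Pow(Add(-18698, -15166), -1))) = Mul(-4, Mul(Rational(5533, 15), Pow(-33864, -1))) = Mul(-4, Mul(Rational(5533, 15), Rational(-1, 33864))) = Mul(-4, Rational(-5533, 507960)) = Rational(5533, 126990) ≈ 0.043570)
Pow(Add(Y, Z), -1) = Pow(Add(Rational(5533, 126990), Rational(-32347, 39349)), -1) = Pow(Rational(-3890027513, 4996929510), -1) = Rational(-4996929510, 3890027513)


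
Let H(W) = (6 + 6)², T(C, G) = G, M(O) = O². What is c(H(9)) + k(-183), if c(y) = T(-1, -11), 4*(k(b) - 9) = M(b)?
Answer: 33481/4 ≈ 8370.3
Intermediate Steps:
H(W) = 144 (H(W) = 12² = 144)
k(b) = 9 + b²/4
c(y) = -11
c(H(9)) + k(-183) = -11 + (9 + (¼)*(-183)²) = -11 + (9 + (¼)*33489) = -11 + (9 + 33489/4) = -11 + 33525/4 = 33481/4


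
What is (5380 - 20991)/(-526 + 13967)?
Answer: -15611/13441 ≈ -1.1614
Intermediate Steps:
(5380 - 20991)/(-526 + 13967) = -15611/13441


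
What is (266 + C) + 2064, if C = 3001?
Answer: 5331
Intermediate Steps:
(266 + C) + 2064 = (266 + 3001) + 2064 = 3267 + 2064 = 5331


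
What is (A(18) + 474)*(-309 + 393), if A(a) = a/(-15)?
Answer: 198576/5 ≈ 39715.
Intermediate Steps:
A(a) = -a/15 (A(a) = a*(-1/15) = -a/15)
(A(18) + 474)*(-309 + 393) = (-1/15*18 + 474)*(-309 + 393) = (-6/5 + 474)*84 = (2364/5)*84 = 198576/5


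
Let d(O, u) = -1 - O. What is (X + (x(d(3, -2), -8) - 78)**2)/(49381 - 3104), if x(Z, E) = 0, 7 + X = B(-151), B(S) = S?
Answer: 5926/46277 ≈ 0.12805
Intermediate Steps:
X = -158 (X = -7 - 151 = -158)
(X + (x(d(3, -2), -8) - 78)**2)/(49381 - 3104) = (-158 + (0 - 78)**2)/(49381 - 3104) = (-158 + (-78)**2)/46277 = (-158 + 6084)*(1/46277) = 5926*(1/46277) = 5926/46277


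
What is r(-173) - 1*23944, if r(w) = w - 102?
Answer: -24219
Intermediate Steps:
r(w) = -102 + w
r(-173) - 1*23944 = (-102 - 173) - 1*23944 = -275 - 23944 = -24219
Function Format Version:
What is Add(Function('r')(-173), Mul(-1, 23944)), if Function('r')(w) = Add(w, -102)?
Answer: -24219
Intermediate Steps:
Function('r')(w) = Add(-102, w)
Add(Function('r')(-173), Mul(-1, 23944)) = Add(Add(-102, -173), Mul(-1, 23944)) = Add(-275, -23944) = -24219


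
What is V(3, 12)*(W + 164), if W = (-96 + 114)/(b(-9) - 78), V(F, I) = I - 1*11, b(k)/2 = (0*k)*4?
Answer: 2129/13 ≈ 163.77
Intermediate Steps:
b(k) = 0 (b(k) = 2*((0*k)*4) = 2*(0*4) = 2*0 = 0)
V(F, I) = -11 + I (V(F, I) = I - 11 = -11 + I)
W = -3/13 (W = (-96 + 114)/(0 - 78) = 18/(-78) = 18*(-1/78) = -3/13 ≈ -0.23077)
V(3, 12)*(W + 164) = (-11 + 12)*(-3/13 + 164) = 1*(2129/13) = 2129/13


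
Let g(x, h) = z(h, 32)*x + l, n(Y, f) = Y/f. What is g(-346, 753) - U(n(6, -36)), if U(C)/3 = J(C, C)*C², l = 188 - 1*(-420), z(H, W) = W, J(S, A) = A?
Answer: -753407/72 ≈ -10464.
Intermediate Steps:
l = 608 (l = 188 + 420 = 608)
U(C) = 3*C³ (U(C) = 3*(C*C²) = 3*C³)
g(x, h) = 608 + 32*x (g(x, h) = 32*x + 608 = 608 + 32*x)
g(-346, 753) - U(n(6, -36)) = (608 + 32*(-346)) - 3*(6/(-36))³ = (608 - 11072) - 3*(6*(-1/36))³ = -10464 - 3*(-⅙)³ = -10464 - 3*(-1)/216 = -10464 - 1*(-1/72) = -10464 + 1/72 = -753407/72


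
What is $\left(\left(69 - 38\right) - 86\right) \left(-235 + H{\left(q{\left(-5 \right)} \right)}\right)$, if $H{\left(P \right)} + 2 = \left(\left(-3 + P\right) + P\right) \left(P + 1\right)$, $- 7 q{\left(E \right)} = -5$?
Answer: $\frac{645975}{49} \approx 13183.0$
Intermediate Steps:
$q{\left(E \right)} = \frac{5}{7}$ ($q{\left(E \right)} = \left(- \frac{1}{7}\right) \left(-5\right) = \frac{5}{7}$)
$H{\left(P \right)} = -2 + \left(1 + P\right) \left(-3 + 2 P\right)$ ($H{\left(P \right)} = -2 + \left(\left(-3 + P\right) + P\right) \left(P + 1\right) = -2 + \left(-3 + 2 P\right) \left(1 + P\right) = -2 + \left(1 + P\right) \left(-3 + 2 P\right)$)
$\left(\left(69 - 38\right) - 86\right) \left(-235 + H{\left(q{\left(-5 \right)} \right)}\right) = \left(\left(69 - 38\right) - 86\right) \left(-235 - \left(\frac{40}{7} - \frac{50}{49}\right)\right) = \left(31 - 86\right) \left(-235 - \frac{230}{49}\right) = - 55 \left(-235 - \frac{230}{49}\right) = \left(-55\right) \left(- \frac{11745}{49}\right) = \frac{645975}{49}$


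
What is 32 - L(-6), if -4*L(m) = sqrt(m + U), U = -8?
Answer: 32 + I*sqrt(14)/4 ≈ 32.0 + 0.93541*I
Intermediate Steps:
L(m) = -sqrt(-8 + m)/4 (L(m) = -sqrt(m - 8)/4 = -sqrt(-8 + m)/4)
32 - L(-6) = 32 - (-1)*sqrt(-8 - 6)/4 = 32 - (-1)*sqrt(-14)/4 = 32 - (-1)*I*sqrt(14)/4 = 32 + I*sqrt(14)/4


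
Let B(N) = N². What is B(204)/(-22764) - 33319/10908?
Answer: -101035087/20692476 ≈ -4.8827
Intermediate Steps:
B(204)/(-22764) - 33319/10908 = 204²/(-22764) - 33319/10908 = 41616*(-1/22764) - 33319*1/10908 = -3468/1897 - 33319/10908 = -101035087/20692476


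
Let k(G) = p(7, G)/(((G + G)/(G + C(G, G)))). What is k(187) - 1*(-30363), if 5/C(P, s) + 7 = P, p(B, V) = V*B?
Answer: 2233267/72 ≈ 31018.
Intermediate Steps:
p(B, V) = B*V
C(P, s) = 5/(-7 + P)
k(G) = 7*G/2 + 35/(2*(-7 + G)) (k(G) = (7*G)/(((G + G)/(G + 5/(-7 + G)))) = (7*G)/(((2*G)/(G + 5/(-7 + G)))) = (7*G)/((2*G/(G + 5/(-7 + G)))) = (7*G)*((G + 5/(-7 + G))/(2*G)) = 7*G/2 + 35/(2*(-7 + G)))
k(187) - 1*(-30363) = 7*(5 + 187*(-7 + 187))/(2*(-7 + 187)) - 1*(-30363) = (7/2)*(5 + 187*180)/180 + 30363 = (7/2)*(1/180)*(5 + 33660) + 30363 = (7/2)*(1/180)*33665 + 30363 = 47131/72 + 30363 = 2233267/72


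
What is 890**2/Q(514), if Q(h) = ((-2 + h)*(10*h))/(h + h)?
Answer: 39605/128 ≈ 309.41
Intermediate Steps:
Q(h) = -10 + 5*h (Q(h) = (10*h*(-2 + h))/((2*h)) = (10*h*(-2 + h))*(1/(2*h)) = -10 + 5*h)
890**2/Q(514) = 890**2/(-10 + 5*514) = 792100/(-10 + 2570) = 792100/2560 = 792100*(1/2560) = 39605/128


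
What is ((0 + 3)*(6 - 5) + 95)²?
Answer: 9604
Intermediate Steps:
((0 + 3)*(6 - 5) + 95)² = (3*1 + 95)² = (3 + 95)² = 98² = 9604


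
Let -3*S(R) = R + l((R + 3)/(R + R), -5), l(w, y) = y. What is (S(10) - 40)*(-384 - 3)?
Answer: 16125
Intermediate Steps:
S(R) = 5/3 - R/3 (S(R) = -(R - 5)/3 = -(-5 + R)/3 = 5/3 - R/3)
(S(10) - 40)*(-384 - 3) = ((5/3 - ⅓*10) - 40)*(-384 - 3) = ((5/3 - 10/3) - 40)*(-387) = (-5/3 - 40)*(-387) = -125/3*(-387) = 16125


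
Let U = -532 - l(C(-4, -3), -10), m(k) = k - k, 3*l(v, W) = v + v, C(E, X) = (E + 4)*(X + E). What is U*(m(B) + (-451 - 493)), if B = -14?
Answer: 502208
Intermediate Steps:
C(E, X) = (4 + E)*(E + X)
l(v, W) = 2*v/3 (l(v, W) = (v + v)/3 = (2*v)/3 = 2*v/3)
m(k) = 0
U = -532 (U = -532 - 2*((-4)² + 4*(-4) + 4*(-3) - 4*(-3))/3 = -532 - 2*(16 - 16 - 12 + 12)/3 = -532 - 2*0/3 = -532 - 1*0 = -532 + 0 = -532)
U*(m(B) + (-451 - 493)) = -532*(0 + (-451 - 493)) = -532*(0 - 944) = -532*(-944) = 502208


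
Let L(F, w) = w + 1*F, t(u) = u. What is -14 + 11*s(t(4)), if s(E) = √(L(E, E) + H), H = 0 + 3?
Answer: -14 + 11*√11 ≈ 22.483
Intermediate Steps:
L(F, w) = F + w (L(F, w) = w + F = F + w)
H = 3
s(E) = √(3 + 2*E) (s(E) = √((E + E) + 3) = √(2*E + 3) = √(3 + 2*E))
-14 + 11*s(t(4)) = -14 + 11*√(3 + 2*4) = -14 + 11*√(3 + 8) = -14 + 11*√11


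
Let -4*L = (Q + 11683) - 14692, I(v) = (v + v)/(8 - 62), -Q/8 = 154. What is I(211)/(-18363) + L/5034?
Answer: 702313579/3327816312 ≈ 0.21104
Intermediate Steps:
Q = -1232 (Q = -8*154 = -1232)
I(v) = -v/27 (I(v) = (2*v)/(-54) = (2*v)*(-1/54) = -v/27)
L = 4241/4 (L = -((-1232 + 11683) - 14692)/4 = -(10451 - 14692)/4 = -¼*(-4241) = 4241/4 ≈ 1060.3)
I(211)/(-18363) + L/5034 = -1/27*211/(-18363) + (4241/4)/5034 = -211/27*(-1/18363) + (4241/4)*(1/5034) = 211/495801 + 4241/20136 = 702313579/3327816312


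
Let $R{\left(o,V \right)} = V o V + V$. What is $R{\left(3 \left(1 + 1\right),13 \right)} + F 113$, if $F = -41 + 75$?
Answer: $4869$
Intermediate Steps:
$F = 34$
$R{\left(o,V \right)} = V + o V^{2}$ ($R{\left(o,V \right)} = o V^{2} + V = V + o V^{2}$)
$R{\left(3 \left(1 + 1\right),13 \right)} + F 113 = 13 \left(1 + 13 \cdot 3 \left(1 + 1\right)\right) + 34 \cdot 113 = 13 \left(1 + 13 \cdot 3 \cdot 2\right) + 3842 = 13 \left(1 + 13 \cdot 6\right) + 3842 = 13 \left(1 + 78\right) + 3842 = 13 \cdot 79 + 3842 = 1027 + 3842 = 4869$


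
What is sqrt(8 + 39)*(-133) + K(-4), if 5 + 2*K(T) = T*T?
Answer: 11/2 - 133*sqrt(47) ≈ -906.30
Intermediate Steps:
K(T) = -5/2 + T**2/2 (K(T) = -5/2 + (T*T)/2 = -5/2 + T**2/2)
sqrt(8 + 39)*(-133) + K(-4) = sqrt(8 + 39)*(-133) + (-5/2 + (1/2)*(-4)**2) = sqrt(47)*(-133) + (-5/2 + (1/2)*16) = -133*sqrt(47) + (-5/2 + 8) = -133*sqrt(47) + 11/2 = 11/2 - 133*sqrt(47)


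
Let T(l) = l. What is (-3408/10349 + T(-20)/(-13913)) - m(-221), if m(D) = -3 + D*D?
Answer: -7032017748330/143985637 ≈ -48838.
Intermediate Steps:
m(D) = -3 + D**2
(-3408/10349 + T(-20)/(-13913)) - m(-221) = (-3408/10349 - 20/(-13913)) - (-3 + (-221)**2) = (-3408*1/10349 - 20*(-1/13913)) - (-3 + 48841) = (-3408/10349 + 20/13913) - 1*48838 = -47208524/143985637 - 48838 = -7032017748330/143985637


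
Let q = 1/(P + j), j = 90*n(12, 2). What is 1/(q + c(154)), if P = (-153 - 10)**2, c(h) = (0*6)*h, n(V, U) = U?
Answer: 26749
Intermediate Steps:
c(h) = 0 (c(h) = 0*h = 0)
P = 26569 (P = (-163)**2 = 26569)
j = 180 (j = 90*2 = 180)
q = 1/26749 (q = 1/(26569 + 180) = 1/26749 ≈ 3.7385e-5)
1/(q + c(154)) = 1/(1/26749 + 0) = 1/(1/26749) = 26749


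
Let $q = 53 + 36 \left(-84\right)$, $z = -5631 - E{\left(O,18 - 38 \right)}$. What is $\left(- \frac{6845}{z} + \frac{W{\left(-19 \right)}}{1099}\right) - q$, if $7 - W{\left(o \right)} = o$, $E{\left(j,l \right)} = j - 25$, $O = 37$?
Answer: $\frac{18432792320}{6201657} \approx 2972.2$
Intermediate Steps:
$E{\left(j,l \right)} = -25 + j$ ($E{\left(j,l \right)} = j - 25 = -25 + j$)
$z = -5643$ ($z = -5631 - \left(-25 + 37\right) = -5631 - 12 = -5643$)
$W{\left(o \right)} = 7 - o$
$q = -2971$ ($q = 53 - 3024 = -2971$)
$\left(- \frac{6845}{z} + \frac{W{\left(-19 \right)}}{1099}\right) - q = \left(- \frac{6845}{-5643} + \frac{7 - -19}{1099}\right) - -2971 = \left(\left(-6845\right) \left(- \frac{1}{5643}\right) + \left(7 + 19\right) \frac{1}{1099}\right) + 2971 = \left(\frac{6845}{5643} + 26 \cdot \frac{1}{1099}\right) + 2971 = \left(\frac{6845}{5643} + \frac{26}{1099}\right) + 2971 = \frac{7669373}{6201657} + 2971 = \frac{18432792320}{6201657}$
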